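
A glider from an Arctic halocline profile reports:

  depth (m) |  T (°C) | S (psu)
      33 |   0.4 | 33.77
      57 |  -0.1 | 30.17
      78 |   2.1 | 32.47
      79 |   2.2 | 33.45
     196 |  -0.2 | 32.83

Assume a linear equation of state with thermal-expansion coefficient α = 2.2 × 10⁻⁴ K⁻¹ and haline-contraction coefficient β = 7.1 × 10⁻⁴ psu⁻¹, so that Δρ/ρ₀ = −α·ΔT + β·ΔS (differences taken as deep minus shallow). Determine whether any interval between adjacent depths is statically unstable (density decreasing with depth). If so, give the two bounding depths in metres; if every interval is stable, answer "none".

Evaluate Δρ/ρ₀ = −αΔT + βΔS across each adjacent pair:
  33–57 m: −αΔT+βΔS = −(2.2 × 10⁻⁴)(-0.5)+(7.1 × 10⁻⁴)(-3.60) = -2.4 × 10⁻³ → UNSTABLE
  57–78 m: −αΔT+βΔS = −(2.2 × 10⁻⁴)(+2.2)+(7.1 × 10⁻⁴)(+2.30) = 1.1 × 10⁻³ → stable
  78–79 m: −αΔT+βΔS = −(2.2 × 10⁻⁴)(+0.1)+(7.1 × 10⁻⁴)(+0.98) = 6.7 × 10⁻⁴ → stable
  79–196 m: −αΔT+βΔS = −(2.2 × 10⁻⁴)(-2.4)+(7.1 × 10⁻⁴)(-0.62) = 8.8 × 10⁻⁵ → stable
The 33–57 m interval has Δρ < 0: lighter water underlies denser water.

33–57 m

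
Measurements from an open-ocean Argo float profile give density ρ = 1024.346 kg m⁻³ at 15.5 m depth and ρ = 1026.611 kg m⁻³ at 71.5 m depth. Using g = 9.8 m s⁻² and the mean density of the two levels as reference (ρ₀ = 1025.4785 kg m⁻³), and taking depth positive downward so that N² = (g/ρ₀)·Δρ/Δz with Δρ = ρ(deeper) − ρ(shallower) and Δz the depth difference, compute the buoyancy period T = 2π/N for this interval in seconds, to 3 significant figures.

320 s

Δρ = 1026.611 − 1024.346 = 2.265 kg m⁻³ over Δz = 71.5 − 15.5 = 56 m.
N² = (9.8/1025.4785) × (2.265/56) = 3.8653 × 10⁻⁴ s⁻².
N = √(3.8653 × 10⁻⁴) = 0.019660 rad s⁻¹, so T = 2π/N = 319.59 s ≈ 320 s.
Since Δρ > 0 the layer is stably stratified.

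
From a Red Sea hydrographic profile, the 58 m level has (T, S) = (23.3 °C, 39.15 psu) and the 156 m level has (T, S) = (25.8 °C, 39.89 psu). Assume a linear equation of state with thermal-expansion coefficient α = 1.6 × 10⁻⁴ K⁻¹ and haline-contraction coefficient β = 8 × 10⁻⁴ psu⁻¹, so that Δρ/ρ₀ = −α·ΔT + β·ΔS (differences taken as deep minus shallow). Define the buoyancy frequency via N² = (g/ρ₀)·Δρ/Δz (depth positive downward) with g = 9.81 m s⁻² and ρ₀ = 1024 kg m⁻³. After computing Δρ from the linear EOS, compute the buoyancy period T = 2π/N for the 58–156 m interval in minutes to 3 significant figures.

ΔT = +2.5 K, ΔS = +0.74 psu (deep − shallow).
Δρ/ρ₀ = −αΔT + βΔS = -4.00 × 10⁻⁴ + 5.92 × 10⁻⁴ = 1.92 × 10⁻⁴, so Δρ ≈ 0.1966 kg m⁻³.
N² = (g/ρ₀)·Δρ/Δz = g·(Δρ/ρ₀)/Δz = 9.81 × 1.92 × 10⁻⁴ / 98 = 1.9220 × 10⁻⁵ s⁻².
N = √(1.9220 × 10⁻⁵) = 4.3841 × 10⁻³ rad s⁻¹ → T = 2π/N = 1.4332 × 10³ s = 23.887 min ≈ 23.9 min.

23.9 min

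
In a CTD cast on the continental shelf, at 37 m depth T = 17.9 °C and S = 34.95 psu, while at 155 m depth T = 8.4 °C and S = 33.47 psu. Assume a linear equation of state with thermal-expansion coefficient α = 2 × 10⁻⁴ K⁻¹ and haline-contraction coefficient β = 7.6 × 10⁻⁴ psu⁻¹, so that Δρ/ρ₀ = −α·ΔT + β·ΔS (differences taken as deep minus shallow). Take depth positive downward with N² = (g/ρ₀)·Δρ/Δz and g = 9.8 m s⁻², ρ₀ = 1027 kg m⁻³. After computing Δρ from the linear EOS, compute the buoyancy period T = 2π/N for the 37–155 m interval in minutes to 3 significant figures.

13.1 min

ΔT = -9.5 K, ΔS = -1.48 psu (deep − shallow).
Δρ/ρ₀ = −αΔT + βΔS = 1.90 × 10⁻³ − 1.1248 × 10⁻³ = 7.752 × 10⁻⁴, so Δρ ≈ 0.7961 kg m⁻³.
N² = (g/ρ₀)·Δρ/Δz = g·(Δρ/ρ₀)/Δz = 9.8 × 7.752 × 10⁻⁴ / 118 = 6.4381 × 10⁻⁵ s⁻².
N = √(6.4381 × 10⁻⁵) = 8.0238 × 10⁻³ rad s⁻¹ → T = 2π/N = 783.07 s = 13.051 min ≈ 13.1 min.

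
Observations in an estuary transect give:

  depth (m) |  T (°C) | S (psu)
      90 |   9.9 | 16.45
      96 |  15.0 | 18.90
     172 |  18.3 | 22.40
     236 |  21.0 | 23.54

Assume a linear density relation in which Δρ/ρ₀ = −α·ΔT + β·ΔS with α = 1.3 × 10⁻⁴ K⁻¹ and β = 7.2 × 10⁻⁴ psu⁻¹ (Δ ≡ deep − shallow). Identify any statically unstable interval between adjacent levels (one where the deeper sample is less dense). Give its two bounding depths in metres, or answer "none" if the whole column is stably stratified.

Evaluate Δρ/ρ₀ = −αΔT + βΔS across each adjacent pair:
  90–96 m: −αΔT+βΔS = −(1.3 × 10⁻⁴)(+5.1)+(7.2 × 10⁻⁴)(+2.45) = 1.1 × 10⁻³ → stable
  96–172 m: −αΔT+βΔS = −(1.3 × 10⁻⁴)(+3.3)+(7.2 × 10⁻⁴)(+3.50) = 2.1 × 10⁻³ → stable
  172–236 m: −αΔT+βΔS = −(1.3 × 10⁻⁴)(+2.7)+(7.2 × 10⁻⁴)(+1.14) = 4.7 × 10⁻⁴ → stable
Every interval has Δρ > 0: the column is stably stratified throughout.

none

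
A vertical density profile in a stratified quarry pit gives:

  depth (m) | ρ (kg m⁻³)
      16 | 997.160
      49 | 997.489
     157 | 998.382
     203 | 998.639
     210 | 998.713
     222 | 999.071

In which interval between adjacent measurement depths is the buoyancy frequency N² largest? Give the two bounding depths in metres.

210–222 m

Compute the density gradient over each adjacent pair:
  16–49 m: Δρ/Δz = 0.329/33 = 0.010 kg m⁻⁴
  49–157 m: Δρ/Δz = 0.893/108 = 8.3 × 10⁻³ kg m⁻⁴
  157–203 m: Δρ/Δz = 0.257/46 = 5.6 × 10⁻³ kg m⁻⁴
  203–210 m: Δρ/Δz = 0.074/7 = 0.011 kg m⁻⁴
  210–222 m: Δρ/Δz = 0.358/12 = 0.030 kg m⁻⁴
The largest gradient is in the 210–222 m interval — the pycnocline.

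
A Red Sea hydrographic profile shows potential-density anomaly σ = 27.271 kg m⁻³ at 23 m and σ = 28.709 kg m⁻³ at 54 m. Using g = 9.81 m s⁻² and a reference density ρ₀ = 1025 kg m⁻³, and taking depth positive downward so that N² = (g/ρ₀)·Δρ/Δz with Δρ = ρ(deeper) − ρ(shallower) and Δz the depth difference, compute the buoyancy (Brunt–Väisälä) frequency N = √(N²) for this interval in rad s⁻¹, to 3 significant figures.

0.0211 rad s⁻¹

Δρ = 1028.709 − 1027.271 = 1.438 kg m⁻³ over Δz = 54 − 23 = 31 m.
N² = (9.81/1025) × (1.438/31) = 4.4396 × 10⁻⁴ s⁻².
N = √(4.4396 × 10⁻⁴) = 0.021070 rad s⁻¹ ≈ 0.0211 rad s⁻¹.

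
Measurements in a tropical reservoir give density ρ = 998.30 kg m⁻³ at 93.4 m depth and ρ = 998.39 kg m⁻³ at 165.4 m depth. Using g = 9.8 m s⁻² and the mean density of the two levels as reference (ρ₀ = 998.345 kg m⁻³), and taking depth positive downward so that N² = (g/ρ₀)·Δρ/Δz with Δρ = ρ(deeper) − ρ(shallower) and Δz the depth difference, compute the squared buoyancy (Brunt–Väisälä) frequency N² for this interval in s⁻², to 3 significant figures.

1.23 × 10⁻⁵ s⁻²

Δρ = 998.39 − 998.30 = 0.09 kg m⁻³ over Δz = 165.4 − 93.4 = 72 m.
N² = (9.8/998.345) × (0.09/72) = 1.2270 × 10⁻⁵ s⁻² ≈ 1.23 × 10⁻⁵ s⁻².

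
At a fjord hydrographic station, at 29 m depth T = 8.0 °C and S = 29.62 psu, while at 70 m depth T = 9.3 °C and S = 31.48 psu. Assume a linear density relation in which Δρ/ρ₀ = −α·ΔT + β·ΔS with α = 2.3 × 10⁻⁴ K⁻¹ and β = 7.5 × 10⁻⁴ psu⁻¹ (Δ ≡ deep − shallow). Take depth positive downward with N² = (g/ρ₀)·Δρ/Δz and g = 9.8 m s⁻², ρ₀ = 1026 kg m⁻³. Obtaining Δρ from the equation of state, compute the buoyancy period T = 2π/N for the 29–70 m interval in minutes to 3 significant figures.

ΔT = +1.3 K, ΔS = +1.86 psu (deep − shallow).
Δρ/ρ₀ = −αΔT + βΔS = -2.99 × 10⁻⁴ + 1.395 × 10⁻³ = 1.096 × 10⁻³, so Δρ ≈ 1.124 kg m⁻³.
N² = (g/ρ₀)·Δρ/Δz = g·(Δρ/ρ₀)/Δz = 9.8 × 1.096 × 10⁻³ / 41 = 2.6197 × 10⁻⁴ s⁻².
N = √(2.6197 × 10⁻⁴) = 0.016185 rad s⁻¹ → T = 2π/N = 388.21 s = 6.4702 min ≈ 6.47 min.

6.47 min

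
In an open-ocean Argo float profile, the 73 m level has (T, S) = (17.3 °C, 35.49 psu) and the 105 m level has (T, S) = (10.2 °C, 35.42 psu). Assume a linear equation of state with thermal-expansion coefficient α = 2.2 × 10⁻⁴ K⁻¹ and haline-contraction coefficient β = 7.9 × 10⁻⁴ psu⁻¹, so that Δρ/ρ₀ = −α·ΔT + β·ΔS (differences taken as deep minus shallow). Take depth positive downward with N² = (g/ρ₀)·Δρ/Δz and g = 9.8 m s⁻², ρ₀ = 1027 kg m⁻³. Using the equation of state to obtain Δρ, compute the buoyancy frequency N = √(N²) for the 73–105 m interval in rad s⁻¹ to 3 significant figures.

0.0215 rad s⁻¹

ΔT = -7.1 K, ΔS = -0.07 psu (deep − shallow).
Δρ/ρ₀ = −αΔT + βΔS = 1.562 × 10⁻³ − 5.53 × 10⁻⁵ = 1.5067 × 10⁻³, so Δρ ≈ 1.547 kg m⁻³.
N² = (g/ρ₀)·Δρ/Δz = g·(Δρ/ρ₀)/Δz = 9.8 × 1.5067 × 10⁻³ / 32 = 4.6143 × 10⁻⁴ s⁻².
N = √(4.6143 × 10⁻⁴) = 0.021481 rad s⁻¹ ≈ 0.0215 rad s⁻¹.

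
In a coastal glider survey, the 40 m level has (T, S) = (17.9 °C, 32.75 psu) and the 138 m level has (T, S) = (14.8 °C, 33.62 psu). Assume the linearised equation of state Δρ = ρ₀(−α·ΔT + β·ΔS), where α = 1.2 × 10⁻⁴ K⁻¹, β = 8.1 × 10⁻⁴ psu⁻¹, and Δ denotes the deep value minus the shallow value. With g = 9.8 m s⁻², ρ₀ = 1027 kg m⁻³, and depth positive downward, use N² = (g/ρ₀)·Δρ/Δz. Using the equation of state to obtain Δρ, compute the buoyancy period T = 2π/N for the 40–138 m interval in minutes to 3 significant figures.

10.1 min

ΔT = -3.1 K, ΔS = +0.87 psu (deep − shallow).
Δρ/ρ₀ = −αΔT + βΔS = 3.72 × 10⁻⁴ + 7.047 × 10⁻⁴ = 1.0767 × 10⁻³, so Δρ ≈ 1.106 kg m⁻³.
N² = (g/ρ₀)·Δρ/Δz = g·(Δρ/ρ₀)/Δz = 9.8 × 1.0767 × 10⁻³ / 98 = 1.0767 × 10⁻⁴ s⁻².
N = √(1.0767 × 10⁻⁴) = 0.010376 rad s⁻¹ → T = 2π/N = 605.55 s = 10.092 min ≈ 10.1 min.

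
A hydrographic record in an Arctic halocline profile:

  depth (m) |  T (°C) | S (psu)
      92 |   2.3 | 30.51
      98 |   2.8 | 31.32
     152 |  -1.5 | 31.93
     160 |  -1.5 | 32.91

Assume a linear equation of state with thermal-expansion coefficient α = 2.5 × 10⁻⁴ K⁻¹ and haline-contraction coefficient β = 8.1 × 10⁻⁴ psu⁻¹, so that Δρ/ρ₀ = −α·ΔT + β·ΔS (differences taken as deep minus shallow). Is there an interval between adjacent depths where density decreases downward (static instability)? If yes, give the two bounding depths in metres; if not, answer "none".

Evaluate Δρ/ρ₀ = −αΔT + βΔS across each adjacent pair:
  92–98 m: −αΔT+βΔS = −(2.5 × 10⁻⁴)(+0.5)+(8.1 × 10⁻⁴)(+0.81) = 5.3 × 10⁻⁴ → stable
  98–152 m: −αΔT+βΔS = −(2.5 × 10⁻⁴)(-4.3)+(8.1 × 10⁻⁴)(+0.61) = 1.6 × 10⁻³ → stable
  152–160 m: −αΔT+βΔS = −(2.5 × 10⁻⁴)(+0.0)+(8.1 × 10⁻⁴)(+0.98) = 7.9 × 10⁻⁴ → stable
Every interval has Δρ > 0: the column is stably stratified throughout.

none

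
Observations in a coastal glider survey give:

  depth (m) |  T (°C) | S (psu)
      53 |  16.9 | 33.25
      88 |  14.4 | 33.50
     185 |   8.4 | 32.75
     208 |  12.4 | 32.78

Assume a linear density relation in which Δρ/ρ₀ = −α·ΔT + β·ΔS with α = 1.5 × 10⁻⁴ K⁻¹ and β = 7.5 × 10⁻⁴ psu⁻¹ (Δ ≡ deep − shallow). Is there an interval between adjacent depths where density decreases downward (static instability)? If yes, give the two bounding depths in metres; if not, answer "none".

185–208 m

Evaluate Δρ/ρ₀ = −αΔT + βΔS across each adjacent pair:
  53–88 m: −αΔT+βΔS = −(1.5 × 10⁻⁴)(-2.5)+(7.5 × 10⁻⁴)(+0.25) = 5.6 × 10⁻⁴ → stable
  88–185 m: −αΔT+βΔS = −(1.5 × 10⁻⁴)(-6.0)+(7.5 × 10⁻⁴)(-0.75) = 3.4 × 10⁻⁴ → stable
  185–208 m: −αΔT+βΔS = −(1.5 × 10⁻⁴)(+4.0)+(7.5 × 10⁻⁴)(+0.03) = -5.8 × 10⁻⁴ → UNSTABLE
The 185–208 m interval has Δρ < 0: lighter water underlies denser water.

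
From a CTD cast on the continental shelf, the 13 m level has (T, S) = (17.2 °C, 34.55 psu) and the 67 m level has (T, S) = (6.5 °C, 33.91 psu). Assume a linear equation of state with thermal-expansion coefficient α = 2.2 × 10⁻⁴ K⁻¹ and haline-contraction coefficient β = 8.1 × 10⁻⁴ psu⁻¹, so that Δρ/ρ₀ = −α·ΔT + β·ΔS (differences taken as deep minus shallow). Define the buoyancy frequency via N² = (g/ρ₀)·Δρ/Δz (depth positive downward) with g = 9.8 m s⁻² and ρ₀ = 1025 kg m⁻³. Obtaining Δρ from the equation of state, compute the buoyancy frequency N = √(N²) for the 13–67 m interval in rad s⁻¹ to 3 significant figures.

0.0183 rad s⁻¹

ΔT = -10.7 K, ΔS = -0.64 psu (deep − shallow).
Δρ/ρ₀ = −αΔT + βΔS = 2.354 × 10⁻³ − 5.184 × 10⁻⁴ = 1.8356 × 10⁻³, so Δρ ≈ 1.881 kg m⁻³.
N² = (g/ρ₀)·Δρ/Δz = g·(Δρ/ρ₀)/Δz = 9.8 × 1.8356 × 10⁻³ / 54 = 3.3313 × 10⁻⁴ s⁻².
N = √(3.3313 × 10⁻⁴) = 0.018252 rad s⁻¹ ≈ 0.0183 rad s⁻¹.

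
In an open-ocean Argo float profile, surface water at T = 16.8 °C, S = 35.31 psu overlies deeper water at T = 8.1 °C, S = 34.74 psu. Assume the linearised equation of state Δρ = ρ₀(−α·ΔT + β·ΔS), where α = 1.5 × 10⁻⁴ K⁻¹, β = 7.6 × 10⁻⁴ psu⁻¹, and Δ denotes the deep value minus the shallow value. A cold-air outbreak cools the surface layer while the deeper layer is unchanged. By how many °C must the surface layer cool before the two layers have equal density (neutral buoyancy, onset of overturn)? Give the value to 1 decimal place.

5.8 °C

Neutral buoyancy requires Δρ = 0, i.e. −α(T_deep − T_surf′) + β(S_deep − S_surf) = 0.
T_surf′ = T_deep − (β/α)·ΔS = 8.1 − (7.6 × 10⁻⁴/1.5 × 10⁻⁴)·(-0.57) = 10.988 °C.
Cooling required: 16.8 − (10.988) = 5.812 °C.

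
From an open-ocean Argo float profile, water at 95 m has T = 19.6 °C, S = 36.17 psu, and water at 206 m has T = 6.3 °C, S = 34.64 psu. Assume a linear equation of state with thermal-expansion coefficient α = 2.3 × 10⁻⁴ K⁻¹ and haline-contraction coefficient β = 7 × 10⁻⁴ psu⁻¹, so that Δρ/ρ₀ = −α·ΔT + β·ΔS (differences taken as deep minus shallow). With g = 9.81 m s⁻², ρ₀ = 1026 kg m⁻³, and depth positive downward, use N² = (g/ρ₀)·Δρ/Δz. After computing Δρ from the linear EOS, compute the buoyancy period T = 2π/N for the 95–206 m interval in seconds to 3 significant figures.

474 s

ΔT = -13.3 K, ΔS = -1.53 psu (deep − shallow).
Δρ/ρ₀ = −αΔT + βΔS = 3.059 × 10⁻³ − 1.071 × 10⁻³ = 1.988 × 10⁻³, so Δρ ≈ 2.040 kg m⁻³.
N² = (g/ρ₀)·Δρ/Δz = g·(Δρ/ρ₀)/Δz = 9.81 × 1.988 × 10⁻³ / 111 = 1.7570 × 10⁻⁴ s⁻².
N = √(1.7570 × 10⁻⁴) = 0.013255 rad s⁻¹ → T = 2π/N = 474.02 s ≈ 474 s.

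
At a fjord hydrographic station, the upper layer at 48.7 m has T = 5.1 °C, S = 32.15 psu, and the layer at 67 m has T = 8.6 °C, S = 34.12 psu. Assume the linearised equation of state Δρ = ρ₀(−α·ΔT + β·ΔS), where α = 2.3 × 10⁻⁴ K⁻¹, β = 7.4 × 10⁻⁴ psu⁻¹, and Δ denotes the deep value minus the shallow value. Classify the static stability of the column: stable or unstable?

ΔT = 8.6 − 5.1 = +3.5 K and ΔS = 34.12 − 32.15 = +1.97 psu (deep − shallow).
−αΔT = -8.05 × 10⁻⁴; βΔS = 1.4578 × 10⁻³; sum Δρ/ρ₀ = 6.528 × 10⁻⁴.
Δρ/ρ₀ > 0, so Δρ > 0: deeper water is denser → statically stable.

stable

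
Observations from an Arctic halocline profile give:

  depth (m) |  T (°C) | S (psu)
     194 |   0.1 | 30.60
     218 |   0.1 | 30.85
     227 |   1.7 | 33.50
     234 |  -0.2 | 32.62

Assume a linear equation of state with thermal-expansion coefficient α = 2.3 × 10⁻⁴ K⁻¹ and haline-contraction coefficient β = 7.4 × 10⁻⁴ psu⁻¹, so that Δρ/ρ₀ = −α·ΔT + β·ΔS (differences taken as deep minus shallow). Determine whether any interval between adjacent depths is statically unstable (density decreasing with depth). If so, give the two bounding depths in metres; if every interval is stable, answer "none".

227–234 m

Evaluate Δρ/ρ₀ = −αΔT + βΔS across each adjacent pair:
  194–218 m: −αΔT+βΔS = −(2.3 × 10⁻⁴)(+0.0)+(7.4 × 10⁻⁴)(+0.25) = 1.8 × 10⁻⁴ → stable
  218–227 m: −αΔT+βΔS = −(2.3 × 10⁻⁴)(+1.6)+(7.4 × 10⁻⁴)(+2.65) = 1.6 × 10⁻³ → stable
  227–234 m: −αΔT+βΔS = −(2.3 × 10⁻⁴)(-1.9)+(7.4 × 10⁻⁴)(-0.88) = -2.1 × 10⁻⁴ → UNSTABLE
The 227–234 m interval has Δρ < 0: lighter water underlies denser water.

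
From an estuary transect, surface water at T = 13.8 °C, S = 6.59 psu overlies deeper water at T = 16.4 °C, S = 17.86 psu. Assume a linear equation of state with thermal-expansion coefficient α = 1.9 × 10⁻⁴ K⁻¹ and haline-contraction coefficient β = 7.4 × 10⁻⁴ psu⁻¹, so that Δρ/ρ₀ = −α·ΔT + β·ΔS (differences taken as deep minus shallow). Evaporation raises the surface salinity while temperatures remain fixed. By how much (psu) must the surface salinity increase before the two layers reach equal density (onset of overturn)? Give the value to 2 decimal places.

Neutral buoyancy requires −α(T_deep − T_surf) + β(S_deep − S_surf′) = 0.
S_surf′ = S_deep − (α/β)·ΔT = 17.86 − (1.9 × 10⁻⁴/7.4 × 10⁻⁴)·(+2.6) = 17.1924 psu.
Increase required: 17.1924 − 6.59 = 10.6024 psu.

10.60 psu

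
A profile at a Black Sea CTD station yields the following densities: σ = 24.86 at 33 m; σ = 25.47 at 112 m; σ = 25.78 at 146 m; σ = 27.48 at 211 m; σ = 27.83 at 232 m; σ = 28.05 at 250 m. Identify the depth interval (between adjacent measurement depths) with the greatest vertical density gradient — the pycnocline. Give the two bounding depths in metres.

146–211 m

Compute the density gradient over each adjacent pair:
  33–112 m: Δρ/Δz = 0.61/79 = 7.7 × 10⁻³ kg m⁻⁴
  112–146 m: Δρ/Δz = 0.31/34 = 9.1 × 10⁻³ kg m⁻⁴
  146–211 m: Δρ/Δz = 1.70/65 = 0.026 kg m⁻⁴
  211–232 m: Δρ/Δz = 0.35/21 = 0.017 kg m⁻⁴
  232–250 m: Δρ/Δz = 0.22/18 = 0.012 kg m⁻⁴
The largest gradient is in the 146–211 m interval — the pycnocline.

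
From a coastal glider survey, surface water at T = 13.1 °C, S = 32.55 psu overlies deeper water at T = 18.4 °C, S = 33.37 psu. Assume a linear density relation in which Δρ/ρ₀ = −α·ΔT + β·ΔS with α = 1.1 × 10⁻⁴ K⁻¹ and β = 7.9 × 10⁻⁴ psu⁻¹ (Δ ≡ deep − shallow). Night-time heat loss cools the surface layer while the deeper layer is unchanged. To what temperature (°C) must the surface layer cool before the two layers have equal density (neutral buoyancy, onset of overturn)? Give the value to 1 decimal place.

Neutral buoyancy requires Δρ = 0, i.e. −α(T_deep − T_surf′) + β(S_deep − S_surf) = 0.
T_surf′ = T_deep − (β/α)·ΔS = 18.4 − (7.9 × 10⁻⁴/1.1 × 10⁻⁴)·(+0.82) = 12.511 °C.
Cooling required: 13.1 − (12.511) = 0.589 °C.

12.5 °C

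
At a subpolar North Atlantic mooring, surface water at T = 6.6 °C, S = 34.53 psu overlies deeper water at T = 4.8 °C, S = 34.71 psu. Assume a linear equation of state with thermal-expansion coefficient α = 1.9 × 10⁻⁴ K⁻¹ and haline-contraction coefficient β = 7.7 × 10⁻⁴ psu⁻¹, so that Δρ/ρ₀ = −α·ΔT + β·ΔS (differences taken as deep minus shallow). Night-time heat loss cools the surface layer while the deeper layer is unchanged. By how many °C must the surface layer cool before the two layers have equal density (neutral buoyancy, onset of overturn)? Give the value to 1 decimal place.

2.5 °C

Neutral buoyancy requires Δρ = 0, i.e. −α(T_deep − T_surf′) + β(S_deep − S_surf) = 0.
T_surf′ = T_deep − (β/α)·ΔS = 4.8 − (7.7 × 10⁻⁴/1.9 × 10⁻⁴)·(+0.18) = 4.071 °C.
Cooling required: 6.6 − (4.071) = 2.529 °C.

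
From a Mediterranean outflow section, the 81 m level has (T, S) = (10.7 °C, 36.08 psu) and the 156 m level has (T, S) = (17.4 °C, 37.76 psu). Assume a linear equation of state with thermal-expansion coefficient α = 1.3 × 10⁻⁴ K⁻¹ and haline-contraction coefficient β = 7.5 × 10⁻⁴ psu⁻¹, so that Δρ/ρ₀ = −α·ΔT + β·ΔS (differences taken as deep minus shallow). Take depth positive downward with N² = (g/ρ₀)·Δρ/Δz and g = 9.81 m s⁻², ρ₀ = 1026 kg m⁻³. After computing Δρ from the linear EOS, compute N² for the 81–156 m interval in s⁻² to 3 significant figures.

5.09 × 10⁻⁵ s⁻²

ΔT = +6.7 K, ΔS = +1.68 psu (deep − shallow).
Δρ/ρ₀ = −αΔT + βΔS = -8.71 × 10⁻⁴ + 1.26 × 10⁻³ = 3.89 × 10⁻⁴, so Δρ ≈ 0.3991 kg m⁻³.
N² = (g/ρ₀)·Δρ/Δz = g·(Δρ/ρ₀)/Δz = 9.81 × 3.89 × 10⁻⁴ / 75 = 5.0881 × 10⁻⁵ s⁻² ≈ 5.09 × 10⁻⁵ s⁻².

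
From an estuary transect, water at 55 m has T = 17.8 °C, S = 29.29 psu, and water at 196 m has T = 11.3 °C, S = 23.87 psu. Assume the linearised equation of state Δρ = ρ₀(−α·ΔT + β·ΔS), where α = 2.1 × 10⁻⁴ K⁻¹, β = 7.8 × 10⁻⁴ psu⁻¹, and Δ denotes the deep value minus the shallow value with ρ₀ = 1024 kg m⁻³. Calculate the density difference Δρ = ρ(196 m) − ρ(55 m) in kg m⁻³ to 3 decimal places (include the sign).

-2.931 kg m⁻³

ΔT = -6.5 K, ΔS = -5.42 psu (deep − shallow).
Δρ/ρ₀ = −(2.1 × 10⁻⁴)(-6.5) + (7.8 × 10⁻⁴)(-5.42) = -2.8626 × 10⁻³.
Δρ = 1024 × (-2.8626 × 10⁻³) = -2.931 kg m⁻³.
Negative Δρ: lighter below, statically unstable.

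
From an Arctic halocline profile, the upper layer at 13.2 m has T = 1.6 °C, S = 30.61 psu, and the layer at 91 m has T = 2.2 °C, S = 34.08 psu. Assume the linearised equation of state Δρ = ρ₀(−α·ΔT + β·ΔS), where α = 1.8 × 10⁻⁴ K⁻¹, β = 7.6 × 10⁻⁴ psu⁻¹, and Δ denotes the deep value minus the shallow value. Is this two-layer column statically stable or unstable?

ΔT = 2.2 − 1.6 = +0.6 K and ΔS = 34.08 − 30.61 = +3.47 psu (deep − shallow).
−αΔT = -1.08 × 10⁻⁴; βΔS = 2.6372 × 10⁻³; sum Δρ/ρ₀ = 2.5292 × 10⁻³.
Δρ/ρ₀ > 0, so Δρ > 0: deeper water is denser → statically stable.

stable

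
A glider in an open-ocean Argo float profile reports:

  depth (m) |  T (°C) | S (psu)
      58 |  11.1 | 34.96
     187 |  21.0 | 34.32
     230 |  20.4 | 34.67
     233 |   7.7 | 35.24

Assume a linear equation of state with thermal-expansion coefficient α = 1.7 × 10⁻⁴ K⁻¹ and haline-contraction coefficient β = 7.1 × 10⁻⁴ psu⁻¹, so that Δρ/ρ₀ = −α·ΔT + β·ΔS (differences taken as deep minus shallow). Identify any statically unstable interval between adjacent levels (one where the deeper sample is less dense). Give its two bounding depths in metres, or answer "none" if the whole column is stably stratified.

Evaluate Δρ/ρ₀ = −αΔT + βΔS across each adjacent pair:
  58–187 m: −αΔT+βΔS = −(1.7 × 10⁻⁴)(+9.9)+(7.1 × 10⁻⁴)(-0.64) = -2.1 × 10⁻³ → UNSTABLE
  187–230 m: −αΔT+βΔS = −(1.7 × 10⁻⁴)(-0.6)+(7.1 × 10⁻⁴)(+0.35) = 3.5 × 10⁻⁴ → stable
  230–233 m: −αΔT+βΔS = −(1.7 × 10⁻⁴)(-12.7)+(7.1 × 10⁻⁴)(+0.57) = 2.6 × 10⁻³ → stable
The 58–187 m interval has Δρ < 0: lighter water underlies denser water.

58–187 m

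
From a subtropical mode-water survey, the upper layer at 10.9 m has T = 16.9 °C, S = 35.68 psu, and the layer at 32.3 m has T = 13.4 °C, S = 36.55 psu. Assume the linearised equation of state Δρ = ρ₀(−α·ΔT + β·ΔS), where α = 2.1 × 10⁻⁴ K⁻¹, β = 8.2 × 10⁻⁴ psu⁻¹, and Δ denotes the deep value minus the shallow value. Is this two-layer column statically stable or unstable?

ΔT = 13.4 − 16.9 = -3.5 K and ΔS = 36.55 − 35.68 = +0.87 psu (deep − shallow).
−αΔT = 7.35 × 10⁻⁴; βΔS = 7.134 × 10⁻⁴; sum Δρ/ρ₀ = 1.4484 × 10⁻³.
Δρ/ρ₀ > 0, so Δρ > 0: deeper water is denser → statically stable.

stable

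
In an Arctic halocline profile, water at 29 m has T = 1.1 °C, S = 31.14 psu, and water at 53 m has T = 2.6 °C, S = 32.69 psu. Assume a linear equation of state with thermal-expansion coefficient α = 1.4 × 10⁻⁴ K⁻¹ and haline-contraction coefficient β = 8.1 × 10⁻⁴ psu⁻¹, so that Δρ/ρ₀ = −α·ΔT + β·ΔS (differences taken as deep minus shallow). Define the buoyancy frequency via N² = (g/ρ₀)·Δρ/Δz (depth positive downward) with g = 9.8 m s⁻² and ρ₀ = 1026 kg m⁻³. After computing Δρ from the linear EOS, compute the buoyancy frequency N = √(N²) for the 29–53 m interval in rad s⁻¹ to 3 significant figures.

ΔT = +1.5 K, ΔS = +1.55 psu (deep − shallow).
Δρ/ρ₀ = −αΔT + βΔS = -2.10 × 10⁻⁴ + 1.2555 × 10⁻³ = 1.0455 × 10⁻³, so Δρ ≈ 1.073 kg m⁻³.
N² = (g/ρ₀)·Δρ/Δz = g·(Δρ/ρ₀)/Δz = 9.8 × 1.0455 × 10⁻³ / 24 = 4.2691 × 10⁻⁴ s⁻².
N = √(4.2691 × 10⁻⁴) = 0.020662 rad s⁻¹ ≈ 0.0207 rad s⁻¹.

0.0207 rad s⁻¹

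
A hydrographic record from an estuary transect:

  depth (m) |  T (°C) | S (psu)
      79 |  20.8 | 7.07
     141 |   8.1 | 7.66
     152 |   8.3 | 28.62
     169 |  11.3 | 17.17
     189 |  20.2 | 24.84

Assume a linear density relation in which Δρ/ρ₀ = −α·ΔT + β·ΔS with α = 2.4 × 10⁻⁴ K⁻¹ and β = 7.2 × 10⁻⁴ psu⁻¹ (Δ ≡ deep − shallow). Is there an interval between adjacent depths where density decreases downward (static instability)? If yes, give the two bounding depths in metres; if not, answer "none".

Evaluate Δρ/ρ₀ = −αΔT + βΔS across each adjacent pair:
  79–141 m: −αΔT+βΔS = −(2.4 × 10⁻⁴)(-12.7)+(7.2 × 10⁻⁴)(+0.59) = 3.5 × 10⁻³ → stable
  141–152 m: −αΔT+βΔS = −(2.4 × 10⁻⁴)(+0.2)+(7.2 × 10⁻⁴)(+20.96) = 0.015 → stable
  152–169 m: −αΔT+βΔS = −(2.4 × 10⁻⁴)(+3.0)+(7.2 × 10⁻⁴)(-11.45) = -9.0 × 10⁻³ → UNSTABLE
  169–189 m: −αΔT+βΔS = −(2.4 × 10⁻⁴)(+8.9)+(7.2 × 10⁻⁴)(+7.67) = 3.4 × 10⁻³ → stable
The 152–169 m interval has Δρ < 0: lighter water underlies denser water.

152–169 m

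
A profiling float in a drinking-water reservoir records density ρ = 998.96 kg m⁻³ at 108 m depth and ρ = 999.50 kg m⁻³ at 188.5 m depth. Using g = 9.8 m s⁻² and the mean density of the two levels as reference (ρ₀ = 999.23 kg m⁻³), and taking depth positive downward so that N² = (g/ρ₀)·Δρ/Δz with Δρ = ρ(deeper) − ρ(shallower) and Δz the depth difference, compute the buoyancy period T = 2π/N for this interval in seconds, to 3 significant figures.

Δρ = 999.50 − 998.96 = 0.54 kg m⁻³ over Δz = 188.5 − 108 = 80.5 m.
N² = (9.8/999.23) × (0.54/80.5) = 6.5790 × 10⁻⁵ s⁻².
N = √(6.5790 × 10⁻⁵) = 8.1111 × 10⁻³ rad s⁻¹, so T = 2π/N = 774.64 s ≈ 775 s.

775 s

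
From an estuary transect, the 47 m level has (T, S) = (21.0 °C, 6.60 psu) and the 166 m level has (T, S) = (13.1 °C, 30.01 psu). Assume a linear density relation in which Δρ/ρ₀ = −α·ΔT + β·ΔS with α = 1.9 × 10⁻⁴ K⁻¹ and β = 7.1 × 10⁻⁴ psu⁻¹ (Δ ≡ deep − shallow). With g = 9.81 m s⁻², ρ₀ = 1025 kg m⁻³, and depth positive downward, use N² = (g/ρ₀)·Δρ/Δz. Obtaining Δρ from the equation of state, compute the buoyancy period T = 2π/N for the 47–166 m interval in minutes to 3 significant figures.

2.71 min

ΔT = -7.9 K, ΔS = +23.41 psu (deep − shallow).
Δρ/ρ₀ = −αΔT + βΔS = 1.501 × 10⁻³ + 0.0166211 = 0.0181221, so Δρ ≈ 18.58 kg m⁻³.
N² = (g/ρ₀)·Δρ/Δz = g·(Δρ/ρ₀)/Δz = 9.81 × 0.0181221 / 119 = 1.4939 × 10⁻³ s⁻².
N = √(1.4939 × 10⁻³) = 0.038651 rad s⁻¹ → T = 2π/N = 162.56 s = 2.7093 min ≈ 2.71 min.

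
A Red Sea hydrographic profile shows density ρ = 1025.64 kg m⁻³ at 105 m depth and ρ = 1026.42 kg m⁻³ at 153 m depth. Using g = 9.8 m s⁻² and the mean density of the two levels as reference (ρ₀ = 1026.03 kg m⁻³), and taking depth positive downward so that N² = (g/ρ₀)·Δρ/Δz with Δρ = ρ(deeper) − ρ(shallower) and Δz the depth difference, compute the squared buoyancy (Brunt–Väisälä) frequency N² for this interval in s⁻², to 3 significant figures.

1.55 × 10⁻⁴ s⁻²

Δρ = 1026.42 − 1025.64 = 0.78 kg m⁻³ over Δz = 153 − 105 = 48 m.
N² = (9.8/1026.03) × (0.78/48) = 1.5521 × 10⁻⁴ s⁻² ≈ 1.55 × 10⁻⁴ s⁻².
N² > 0, so the interval is statically stable.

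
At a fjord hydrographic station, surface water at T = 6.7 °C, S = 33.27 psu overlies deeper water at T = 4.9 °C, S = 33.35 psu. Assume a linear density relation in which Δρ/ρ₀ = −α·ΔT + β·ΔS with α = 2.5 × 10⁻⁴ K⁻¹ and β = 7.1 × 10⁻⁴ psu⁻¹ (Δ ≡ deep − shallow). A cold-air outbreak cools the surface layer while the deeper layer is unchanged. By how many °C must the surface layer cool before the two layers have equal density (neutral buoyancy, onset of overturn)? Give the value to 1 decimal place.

Neutral buoyancy requires Δρ = 0, i.e. −α(T_deep − T_surf′) + β(S_deep − S_surf) = 0.
T_surf′ = T_deep − (β/α)·ΔS = 4.9 − (7.1 × 10⁻⁴/2.5 × 10⁻⁴)·(+0.08) = 4.673 °C.
Cooling required: 6.7 − (4.673) = 2.027 °C.

2.0 °C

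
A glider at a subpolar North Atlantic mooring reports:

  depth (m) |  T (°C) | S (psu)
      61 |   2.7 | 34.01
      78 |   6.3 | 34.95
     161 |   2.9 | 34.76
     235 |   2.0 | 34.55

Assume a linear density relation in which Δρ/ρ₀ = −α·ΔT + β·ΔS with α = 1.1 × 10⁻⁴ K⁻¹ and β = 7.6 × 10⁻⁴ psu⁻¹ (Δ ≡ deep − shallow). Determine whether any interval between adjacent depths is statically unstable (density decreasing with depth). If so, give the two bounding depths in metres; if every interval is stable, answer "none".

Evaluate Δρ/ρ₀ = −αΔT + βΔS across each adjacent pair:
  61–78 m: −αΔT+βΔS = −(1.1 × 10⁻⁴)(+3.6)+(7.6 × 10⁻⁴)(+0.94) = 3.2 × 10⁻⁴ → stable
  78–161 m: −αΔT+βΔS = −(1.1 × 10⁻⁴)(-3.4)+(7.6 × 10⁻⁴)(-0.19) = 2.3 × 10⁻⁴ → stable
  161–235 m: −αΔT+βΔS = −(1.1 × 10⁻⁴)(-0.9)+(7.6 × 10⁻⁴)(-0.21) = -6.1 × 10⁻⁵ → UNSTABLE
The 161–235 m interval has Δρ < 0: lighter water underlies denser water.

161–235 m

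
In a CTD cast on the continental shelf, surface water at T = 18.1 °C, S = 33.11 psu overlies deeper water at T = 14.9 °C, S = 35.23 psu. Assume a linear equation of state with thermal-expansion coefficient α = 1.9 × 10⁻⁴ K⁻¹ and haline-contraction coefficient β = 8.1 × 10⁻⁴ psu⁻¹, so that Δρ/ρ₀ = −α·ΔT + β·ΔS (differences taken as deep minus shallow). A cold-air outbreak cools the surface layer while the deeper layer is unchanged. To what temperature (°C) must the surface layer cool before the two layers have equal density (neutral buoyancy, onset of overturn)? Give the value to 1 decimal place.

Neutral buoyancy requires Δρ = 0, i.e. −α(T_deep − T_surf′) + β(S_deep − S_surf) = 0.
T_surf′ = T_deep − (β/α)·ΔS = 14.9 − (8.1 × 10⁻⁴/1.9 × 10⁻⁴)·(+2.12) = 5.862 °C.
Cooling required: 18.1 − (5.862) = 12.238 °C.

5.9 °C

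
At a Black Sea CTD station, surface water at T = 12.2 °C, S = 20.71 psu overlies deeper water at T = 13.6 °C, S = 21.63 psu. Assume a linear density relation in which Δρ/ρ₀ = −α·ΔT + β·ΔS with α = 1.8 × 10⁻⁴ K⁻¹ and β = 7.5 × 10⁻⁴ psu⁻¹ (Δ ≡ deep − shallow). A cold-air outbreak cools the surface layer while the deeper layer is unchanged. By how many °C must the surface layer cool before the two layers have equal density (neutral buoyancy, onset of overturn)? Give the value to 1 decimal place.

2.4 °C

Neutral buoyancy requires Δρ = 0, i.e. −α(T_deep − T_surf′) + β(S_deep − S_surf) = 0.
T_surf′ = T_deep − (β/α)·ΔS = 13.6 − (7.5 × 10⁻⁴/1.8 × 10⁻⁴)·(+0.92) = 9.767 °C.
Cooling required: 12.2 − (9.767) = 2.433 °C.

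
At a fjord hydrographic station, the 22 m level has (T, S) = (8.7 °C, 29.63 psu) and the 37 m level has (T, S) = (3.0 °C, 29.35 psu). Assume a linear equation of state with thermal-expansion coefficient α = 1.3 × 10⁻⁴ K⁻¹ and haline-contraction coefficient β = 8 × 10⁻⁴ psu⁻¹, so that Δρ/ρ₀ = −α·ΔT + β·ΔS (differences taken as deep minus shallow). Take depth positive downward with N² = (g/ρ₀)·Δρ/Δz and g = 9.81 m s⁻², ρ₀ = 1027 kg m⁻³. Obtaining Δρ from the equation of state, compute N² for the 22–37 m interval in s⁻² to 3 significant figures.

ΔT = -5.7 K, ΔS = -0.28 psu (deep − shallow).
Δρ/ρ₀ = −αΔT + βΔS = 7.41 × 10⁻⁴ − 2.24 × 10⁻⁴ = 5.17 × 10⁻⁴, so Δρ ≈ 0.5310 kg m⁻³.
N² = (g/ρ₀)·Δρ/Δz = g·(Δρ/ρ₀)/Δz = 9.81 × 5.17 × 10⁻⁴ / 15 = 3.3812 × 10⁻⁴ s⁻² ≈ 3.38 × 10⁻⁴ s⁻².

3.38 × 10⁻⁴ s⁻²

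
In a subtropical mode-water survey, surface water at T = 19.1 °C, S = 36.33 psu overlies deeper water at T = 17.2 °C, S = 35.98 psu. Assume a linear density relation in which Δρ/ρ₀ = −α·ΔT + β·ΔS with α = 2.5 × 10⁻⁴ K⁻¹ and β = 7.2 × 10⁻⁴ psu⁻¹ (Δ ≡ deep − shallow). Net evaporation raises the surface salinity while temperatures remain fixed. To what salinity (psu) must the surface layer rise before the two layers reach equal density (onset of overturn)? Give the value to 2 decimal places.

Neutral buoyancy requires −α(T_deep − T_surf) + β(S_deep − S_surf′) = 0.
S_surf′ = S_deep − (α/β)·ΔT = 35.98 − (2.5 × 10⁻⁴/7.2 × 10⁻⁴)·(-1.9) = 36.6397 psu.
Increase required: 36.6397 − 36.33 = 0.3097 psu.

36.64 psu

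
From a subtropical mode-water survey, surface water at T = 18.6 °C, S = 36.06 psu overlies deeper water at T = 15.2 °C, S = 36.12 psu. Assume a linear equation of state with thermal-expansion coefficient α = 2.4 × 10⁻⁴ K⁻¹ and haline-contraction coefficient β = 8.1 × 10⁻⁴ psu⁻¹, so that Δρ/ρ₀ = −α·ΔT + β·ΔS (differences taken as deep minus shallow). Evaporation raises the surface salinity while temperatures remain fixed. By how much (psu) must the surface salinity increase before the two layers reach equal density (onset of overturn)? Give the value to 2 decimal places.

1.07 psu

Neutral buoyancy requires −α(T_deep − T_surf) + β(S_deep − S_surf′) = 0.
S_surf′ = S_deep − (α/β)·ΔT = 36.12 − (2.4 × 10⁻⁴/8.1 × 10⁻⁴)·(-3.4) = 37.1274 psu.
Increase required: 37.1274 − 36.06 = 1.0674 psu.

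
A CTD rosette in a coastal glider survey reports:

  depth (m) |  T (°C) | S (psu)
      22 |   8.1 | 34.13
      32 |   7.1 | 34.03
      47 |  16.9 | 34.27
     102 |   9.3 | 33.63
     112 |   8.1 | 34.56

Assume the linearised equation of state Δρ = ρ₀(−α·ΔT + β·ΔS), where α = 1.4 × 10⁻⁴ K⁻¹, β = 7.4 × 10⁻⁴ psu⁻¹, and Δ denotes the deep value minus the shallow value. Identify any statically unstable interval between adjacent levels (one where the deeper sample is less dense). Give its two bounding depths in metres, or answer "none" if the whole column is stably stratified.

Evaluate Δρ/ρ₀ = −αΔT + βΔS across each adjacent pair:
  22–32 m: −αΔT+βΔS = −(1.4 × 10⁻⁴)(-1.0)+(7.4 × 10⁻⁴)(-0.10) = 6.6 × 10⁻⁵ → stable
  32–47 m: −αΔT+βΔS = −(1.4 × 10⁻⁴)(+9.8)+(7.4 × 10⁻⁴)(+0.24) = -1.2 × 10⁻³ → UNSTABLE
  47–102 m: −αΔT+βΔS = −(1.4 × 10⁻⁴)(-7.6)+(7.4 × 10⁻⁴)(-0.64) = 5.9 × 10⁻⁴ → stable
  102–112 m: −αΔT+βΔS = −(1.4 × 10⁻⁴)(-1.2)+(7.4 × 10⁻⁴)(+0.93) = 8.6 × 10⁻⁴ → stable
The 32–47 m interval has Δρ < 0: lighter water underlies denser water.

32–47 m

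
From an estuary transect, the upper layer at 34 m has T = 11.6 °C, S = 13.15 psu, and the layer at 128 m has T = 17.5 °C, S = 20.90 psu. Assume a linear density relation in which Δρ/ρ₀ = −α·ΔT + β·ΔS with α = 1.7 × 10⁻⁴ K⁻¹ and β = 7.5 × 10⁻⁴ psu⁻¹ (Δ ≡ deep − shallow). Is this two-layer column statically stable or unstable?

ΔT = 17.5 − 11.6 = +5.9 K and ΔS = 20.90 − 13.15 = +7.75 psu (deep − shallow).
−αΔT = -1.003 × 10⁻³; βΔS = 5.8125 × 10⁻³; sum Δρ/ρ₀ = 4.8095 × 10⁻³.
Δρ/ρ₀ > 0, so Δρ > 0: deeper water is denser → statically stable.

stable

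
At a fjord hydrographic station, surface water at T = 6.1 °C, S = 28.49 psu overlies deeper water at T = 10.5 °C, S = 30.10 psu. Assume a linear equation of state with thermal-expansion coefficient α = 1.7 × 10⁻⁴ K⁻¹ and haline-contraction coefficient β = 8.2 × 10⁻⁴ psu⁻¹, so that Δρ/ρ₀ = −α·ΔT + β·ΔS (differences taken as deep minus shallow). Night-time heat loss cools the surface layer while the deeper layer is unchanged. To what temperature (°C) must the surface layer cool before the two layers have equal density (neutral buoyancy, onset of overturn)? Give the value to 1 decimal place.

Neutral buoyancy requires Δρ = 0, i.e. −α(T_deep − T_surf′) + β(S_deep − S_surf) = 0.
T_surf′ = T_deep − (β/α)·ΔS = 10.5 − (8.2 × 10⁻⁴/1.7 × 10⁻⁴)·(+1.61) = 2.734 °C.
Cooling required: 6.1 − (2.734) = 3.366 °C.

2.7 °C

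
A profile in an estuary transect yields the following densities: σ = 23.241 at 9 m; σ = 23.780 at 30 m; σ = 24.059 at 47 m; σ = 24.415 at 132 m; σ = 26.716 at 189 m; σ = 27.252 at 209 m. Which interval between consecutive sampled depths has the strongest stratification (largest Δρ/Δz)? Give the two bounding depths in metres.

132–189 m

Compute the density gradient over each adjacent pair:
  9–30 m: Δρ/Δz = 0.539/21 = 0.026 kg m⁻⁴
  30–47 m: Δρ/Δz = 0.279/17 = 0.016 kg m⁻⁴
  47–132 m: Δρ/Δz = 0.356/85 = 4.2 × 10⁻³ kg m⁻⁴
  132–189 m: Δρ/Δz = 2.301/57 = 0.040 kg m⁻⁴
  189–209 m: Δρ/Δz = 0.536/20 = 0.027 kg m⁻⁴
The largest gradient is in the 132–189 m interval — the pycnocline.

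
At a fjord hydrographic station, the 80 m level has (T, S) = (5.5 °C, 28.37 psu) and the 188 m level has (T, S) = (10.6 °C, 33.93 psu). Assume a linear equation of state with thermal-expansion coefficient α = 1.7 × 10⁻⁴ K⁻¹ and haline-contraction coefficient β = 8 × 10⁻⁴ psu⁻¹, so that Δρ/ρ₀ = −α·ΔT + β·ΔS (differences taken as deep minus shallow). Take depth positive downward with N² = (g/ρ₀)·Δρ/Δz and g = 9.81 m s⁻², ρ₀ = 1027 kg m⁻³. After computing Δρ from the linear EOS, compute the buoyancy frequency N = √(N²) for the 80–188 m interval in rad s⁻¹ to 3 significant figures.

ΔT = +5.1 K, ΔS = +5.56 psu (deep − shallow).
Δρ/ρ₀ = −αΔT + βΔS = -8.67 × 10⁻⁴ + 4.448 × 10⁻³ = 3.581 × 10⁻³, so Δρ ≈ 3.678 kg m⁻³.
N² = (g/ρ₀)·Δρ/Δz = g·(Δρ/ρ₀)/Δz = 9.81 × 3.581 × 10⁻³ / 108 = 3.2527 × 10⁻⁴ s⁻².
N = √(3.2527 × 10⁻⁴) = 0.018035 rad s⁻¹ ≈ 0.0180 rad s⁻¹.

0.0180 rad s⁻¹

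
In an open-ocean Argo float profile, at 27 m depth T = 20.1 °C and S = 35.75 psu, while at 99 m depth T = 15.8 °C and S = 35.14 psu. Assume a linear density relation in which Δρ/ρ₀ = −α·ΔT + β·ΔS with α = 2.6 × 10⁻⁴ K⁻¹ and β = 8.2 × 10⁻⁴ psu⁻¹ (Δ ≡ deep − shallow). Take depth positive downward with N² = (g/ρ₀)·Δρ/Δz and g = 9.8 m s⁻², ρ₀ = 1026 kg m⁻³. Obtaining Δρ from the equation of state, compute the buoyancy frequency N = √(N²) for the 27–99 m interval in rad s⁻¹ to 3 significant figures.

ΔT = -4.3 K, ΔS = -0.61 psu (deep − shallow).
Δρ/ρ₀ = −αΔT + βΔS = 1.118 × 10⁻³ − 5.002 × 10⁻⁴ = 6.178 × 10⁻⁴, so Δρ ≈ 0.6339 kg m⁻³.
N² = (g/ρ₀)·Δρ/Δz = g·(Δρ/ρ₀)/Δz = 9.8 × 6.178 × 10⁻⁴ / 72 = 8.4089 × 10⁻⁵ s⁻².
N = √(8.4089 × 10⁻⁵) = 9.1700 × 10⁻³ rad s⁻¹ ≈ 9.17 × 10⁻³ rad s⁻¹.

9.17 × 10⁻³ rad s⁻¹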